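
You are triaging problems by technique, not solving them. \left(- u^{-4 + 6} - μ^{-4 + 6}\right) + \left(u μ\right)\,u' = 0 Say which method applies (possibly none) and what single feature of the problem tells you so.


Verdict: the homogeneous substitution — the slope's numerator and denominator share total degree; set v = u/μ and the equation drops to separable form. This doubles as a Bernoulli equation in the unknown as written; the homogeneous route needs no setup at all.


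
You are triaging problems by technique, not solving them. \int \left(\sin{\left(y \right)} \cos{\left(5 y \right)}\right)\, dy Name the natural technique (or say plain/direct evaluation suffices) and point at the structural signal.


Verdict: a trigonometric identity — split \sin{\left(y \right)} \cos{\left(5 y \right)} with the angle-addition identities: the resulting sum integrates term by term.


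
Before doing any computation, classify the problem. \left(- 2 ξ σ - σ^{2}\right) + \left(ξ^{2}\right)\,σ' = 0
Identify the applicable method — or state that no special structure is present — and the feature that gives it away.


Diagnosis: the homogeneous substitution — scaling ξ and σ together leaves the slope fixed — it depends only on σ/ξ, so substitute the ratio. Rearranged, this also fits the Bernoulli template directly; the homogeneous substitution reads the structure without the rearrangement.


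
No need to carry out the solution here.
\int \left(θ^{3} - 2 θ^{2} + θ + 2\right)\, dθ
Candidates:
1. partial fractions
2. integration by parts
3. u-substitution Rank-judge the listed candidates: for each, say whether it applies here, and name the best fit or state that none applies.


Best approach: no special technique — every term is a constant multiple of a power of θ; term-wise power-rule integration needs no preliminary transformation.
- partial fractions — the expression is not a ratio of polynomials that decomposes further.
- integration by parts: splitting off a factor buys nothing — the integrand integrates directly without parts.
- u-substitution — no substitution does more than relabel what direct integration already handles.


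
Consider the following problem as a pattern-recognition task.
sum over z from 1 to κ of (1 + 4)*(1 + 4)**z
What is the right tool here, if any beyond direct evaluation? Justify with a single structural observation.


Technique: the geometric series formula — consecutive terms stand in a fixed index-free ratio — the geometric sum formula closes it.


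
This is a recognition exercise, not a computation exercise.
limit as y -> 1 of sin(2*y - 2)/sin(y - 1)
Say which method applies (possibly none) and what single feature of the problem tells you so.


Technique: l'Hôpital's rule (0/0) — the 0/0 form at 1 is the signature situation for l'Hôpital's rule. One could equally expand both pieces locally and compare leading terms; the rule does that in one stroke.


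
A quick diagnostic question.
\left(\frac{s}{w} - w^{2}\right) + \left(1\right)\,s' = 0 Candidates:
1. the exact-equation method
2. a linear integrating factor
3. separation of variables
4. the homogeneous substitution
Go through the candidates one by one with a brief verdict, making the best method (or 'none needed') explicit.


Verdict: a linear integrating factor — linear in the unknown with genuine forcing: multiply through by the exponential of the integrated coefficient and the left side closes into one derivative.
- the exact-equation method — the mixed partial derivatives differ, so the left side is not a total differential.
- a linear integrating factor — yes, a natural case for it.
- separation of variables: no algebra isolates the independent variable on one side and the unknown on the other.
- the homogeneous substitution — the slope changes under joint rescaling, failing the degree-zero test.


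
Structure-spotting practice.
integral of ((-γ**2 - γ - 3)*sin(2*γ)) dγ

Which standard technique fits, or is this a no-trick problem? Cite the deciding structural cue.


Diagnosis: integration by parts — differentiate -γ**2 - γ - 3, integrate sin(2*γ): each pass lowers the polynomial degree, so parts terminates.


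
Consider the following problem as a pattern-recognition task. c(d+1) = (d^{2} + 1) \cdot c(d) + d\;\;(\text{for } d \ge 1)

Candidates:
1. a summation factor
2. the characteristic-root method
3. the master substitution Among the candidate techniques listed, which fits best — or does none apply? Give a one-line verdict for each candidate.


Diagnosis: a summation factor — because the multiplier d^{2} + 1 is index-dependent, divide through by its running product and sum the resulting differences.
- a summation factor: yes — fits the structure here.
- the characteristic-root method — the coefficients change with the index, which the root method cannot absorb.
- the master substitution: the recursion shifts the index rather than dividing it.


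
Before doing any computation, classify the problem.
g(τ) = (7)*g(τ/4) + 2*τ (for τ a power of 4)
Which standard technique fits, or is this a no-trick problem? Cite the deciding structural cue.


Verdict: the master substitution — divide-the-index recursion (τ/4 inside the call) straightens out once the index is rewritten as 4^m.


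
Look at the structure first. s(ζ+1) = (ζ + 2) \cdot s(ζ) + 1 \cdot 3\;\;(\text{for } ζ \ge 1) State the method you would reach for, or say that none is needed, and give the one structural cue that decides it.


Method: a summation factor — normalize by the running product of ζ + 2: the left side becomes a difference, and differences sum.


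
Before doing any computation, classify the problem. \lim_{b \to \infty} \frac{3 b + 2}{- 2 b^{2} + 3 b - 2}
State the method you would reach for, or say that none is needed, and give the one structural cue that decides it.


Verdict: dominant-term comparison — divide by the highest power of b present: lower-order terms vanish and the dominant ratio remains. As a single quotient, the ∞/∞ shape would yield to repeated differentiation as well — the growth comparison gets there in one look.


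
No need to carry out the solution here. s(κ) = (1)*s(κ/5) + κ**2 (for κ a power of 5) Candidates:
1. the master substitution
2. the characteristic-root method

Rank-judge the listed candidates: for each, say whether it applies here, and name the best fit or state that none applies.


Technique: the master substitution — the recursive call is at index κ/5 rather than a shift, a divide-and-conquer shape — substituting κ = 5^m linearizes it.
- the master substitution — yes — fits the structure here.
- the characteristic-root method — a divided-index call is not the fixed-shift linear shape that characteristic roots solve.


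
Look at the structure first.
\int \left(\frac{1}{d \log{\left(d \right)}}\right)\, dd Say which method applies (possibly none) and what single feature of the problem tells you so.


Verdict: u-substitution — collected, the integrand has one factor that is, up to a constant, the derivative of an inner expression the rest depends on — substitute for that inner expression.


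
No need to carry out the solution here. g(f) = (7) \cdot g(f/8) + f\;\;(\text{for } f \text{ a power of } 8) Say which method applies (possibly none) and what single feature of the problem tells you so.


Best approach: the master substitution — the argument contracts 8-fold per step: reindex f exponentially and solve the linear recurrence in the new index.


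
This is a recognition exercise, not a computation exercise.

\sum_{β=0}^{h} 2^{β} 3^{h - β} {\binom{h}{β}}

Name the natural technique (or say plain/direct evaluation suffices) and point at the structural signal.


Diagnosis: the binomial theorem — the binomial coefficients weight matched powers of 2 and 3, which is exactly the expansion of a binomial power.


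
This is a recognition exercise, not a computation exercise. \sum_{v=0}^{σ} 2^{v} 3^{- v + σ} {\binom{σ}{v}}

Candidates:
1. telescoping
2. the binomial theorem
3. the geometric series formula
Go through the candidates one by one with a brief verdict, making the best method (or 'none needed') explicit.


Verdict: the binomial theorem — {\binom{σ}{v}} weighting matched powers of 2 and 3 is the expanded form of (2 + 3)^σ — fold it back up.
- telescoping — the terms as presented offer no neighboring cancellation — a telescoping rewrite may exist, but the displayed structure does not hand one over.
- the binomial theorem: applies; the problem has the shape this method handles.
- the geometric series formula: consecutive terms are not related by a fixed multiplier.


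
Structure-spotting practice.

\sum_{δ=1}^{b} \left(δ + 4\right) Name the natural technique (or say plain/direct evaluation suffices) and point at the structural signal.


Diagnosis: no special technique — this is bookkeeping, not technique: standard formulas for sums of constant-multiple powers of δ apply termwise.


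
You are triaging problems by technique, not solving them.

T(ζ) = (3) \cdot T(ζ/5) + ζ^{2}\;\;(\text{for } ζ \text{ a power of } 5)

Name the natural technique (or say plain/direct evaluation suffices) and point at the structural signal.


Technique: the master substitution — treat m = log base 5 of ζ as the new clock: one recursion step advances m by one while ζ scales by 5.


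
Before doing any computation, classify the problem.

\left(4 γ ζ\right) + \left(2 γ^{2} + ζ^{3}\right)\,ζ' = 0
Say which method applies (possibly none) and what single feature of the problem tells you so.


Best approach: the exact-equation method — this form is already the differential of something: the matching mixed partials of 4 γ ζ and 2 γ^{2} + ζ^{3} prove it.


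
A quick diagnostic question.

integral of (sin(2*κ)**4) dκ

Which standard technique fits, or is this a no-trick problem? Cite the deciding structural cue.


Technique: a trigonometric identity — an even power like sin(2*κ)**4 flattens under the half-angle identity into first-degree cosines you can integrate directly.


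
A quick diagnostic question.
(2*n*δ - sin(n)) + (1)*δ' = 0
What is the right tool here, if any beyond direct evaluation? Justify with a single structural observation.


Technique: a linear integrating factor — the unknown enters only to the first power against a nonzero forcing term — the integrating-factor template applies directly.


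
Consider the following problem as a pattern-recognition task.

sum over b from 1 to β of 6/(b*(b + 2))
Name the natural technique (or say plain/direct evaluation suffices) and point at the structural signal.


Diagnosis: telescoping — 6/(b*(b + 2)) is a collapsed telescope: expand it into simple fractions to see the cancellation.


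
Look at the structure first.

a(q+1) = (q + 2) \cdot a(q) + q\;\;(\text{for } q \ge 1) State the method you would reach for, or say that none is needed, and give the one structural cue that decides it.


Verdict: a summation factor — it is first-order linear but the coefficient q + 2 depends on the index, so multiply through by a summation factor to telescope it.


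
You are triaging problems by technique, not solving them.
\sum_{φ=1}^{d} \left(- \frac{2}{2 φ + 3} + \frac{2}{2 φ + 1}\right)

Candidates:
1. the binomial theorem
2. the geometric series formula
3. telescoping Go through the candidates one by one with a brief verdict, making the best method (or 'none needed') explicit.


Technique: telescoping — write out three consecutive terms and watch the interior cancel: the advanced copy one term subtracts reappears as the very next term's leading piece, pair after pair.
- the binomial theorem: no binomial coefficients pair with matched powers.
- the geometric series formula — the term-to-term ratio drifts with the index — the one thing the geometric formula cannot absorb.
- telescoping — a fit — the right tool for this form.


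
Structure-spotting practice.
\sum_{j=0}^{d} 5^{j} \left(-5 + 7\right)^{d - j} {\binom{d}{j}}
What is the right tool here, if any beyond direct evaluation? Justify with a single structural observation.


Verdict: the binomial theorem — {\binom{d}{j}} weighting matched powers of 5 and (-5 + 7) is the expanded form of (5 + (-5 + 7))^d — fold it back up.


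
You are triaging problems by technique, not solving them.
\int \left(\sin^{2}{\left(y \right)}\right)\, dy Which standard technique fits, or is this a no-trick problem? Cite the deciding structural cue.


Method: a trigonometric identity — the exponent on \sin^{2}{\left(y \right)} is even — the power-reduction identity is the standard preprocessing step.


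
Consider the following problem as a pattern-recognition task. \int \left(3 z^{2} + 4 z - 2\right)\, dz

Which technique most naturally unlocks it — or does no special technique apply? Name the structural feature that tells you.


Verdict: no special technique — nothing composite, nothing rational, nothing trigonometric — each constant-multiple power of z integrates by the power rule alone.


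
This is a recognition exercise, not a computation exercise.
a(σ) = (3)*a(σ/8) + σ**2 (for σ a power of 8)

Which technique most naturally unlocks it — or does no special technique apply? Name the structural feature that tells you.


Technique: the master substitution — index division is the fingerprint: σ/8 in the recursive call means substitute σ = 8^m.


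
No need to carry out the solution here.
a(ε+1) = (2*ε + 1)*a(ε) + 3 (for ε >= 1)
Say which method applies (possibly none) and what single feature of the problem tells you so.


Method: a summation factor — the coefficient 2*ε + 1 drifts with the index, so no fixed root exists; normalizing by the cumulative product telescopes it.


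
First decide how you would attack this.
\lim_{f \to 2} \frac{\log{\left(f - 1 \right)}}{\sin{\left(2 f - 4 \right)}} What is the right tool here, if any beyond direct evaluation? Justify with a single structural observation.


Best approach: l'Hôpital's rule (0/0) — plug in 2: top and bottom both hit zero, so differentiate each and retry. One could equally expand both pieces locally and compare leading terms; the rule does that in one stroke.


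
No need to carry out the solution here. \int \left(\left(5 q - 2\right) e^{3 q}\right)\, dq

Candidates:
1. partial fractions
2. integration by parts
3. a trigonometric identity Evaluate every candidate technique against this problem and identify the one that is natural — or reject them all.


Method: integration by parts — a polynomial 5 q - 2 against the kernel e^{3 q} is the signature bounded-ladder case for integration by parts.
- partial fractions: there is no rational-function structure to decompose.
- integration by parts — yes, a natural case for it.
- a trigonometric identity — there is no trigonometric structure at all — the integrand carries no sine or cosine to rewrite.


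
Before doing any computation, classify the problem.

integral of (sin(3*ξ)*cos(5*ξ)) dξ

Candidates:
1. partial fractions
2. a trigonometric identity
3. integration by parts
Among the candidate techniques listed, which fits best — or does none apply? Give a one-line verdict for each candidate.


Technique: a trigonometric identity — two sinusoids at different rates multiply in sin(3*ξ)*cos(5*ξ); the product-to-sum identity uncouples them.
- partial fractions — there is no rational-function structure to decompose.
- a trigonometric identity: a fit — the right tool for this form.
- integration by parts — not the fit here: there is no polynomial factor to ladder down — parts can still close the trigonometric product by recursion, though the identity rewrite is the direct route.


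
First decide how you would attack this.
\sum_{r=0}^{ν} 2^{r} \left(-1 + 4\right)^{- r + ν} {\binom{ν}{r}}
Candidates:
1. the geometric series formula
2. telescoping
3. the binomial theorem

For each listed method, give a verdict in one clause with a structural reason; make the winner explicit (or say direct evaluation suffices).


Method: the binomial theorem — the summand is term r of a binomial expansion in 2 and (-1 + 4); the whole sum is a single power.
- the geometric series formula: there is no constant term-to-term ratio.
- telescoping — in the displayed form, no term reappears at a neighboring index to cancel against.
- the binomial theorem — applicable, and directly so.


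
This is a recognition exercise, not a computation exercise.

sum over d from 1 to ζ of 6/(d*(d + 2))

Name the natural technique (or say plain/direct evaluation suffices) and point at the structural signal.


Best approach: telescoping — the denominator's roots in 6/(d*(d + 2)) sit an integer apart: decomposition produces a self-cancelling chain.


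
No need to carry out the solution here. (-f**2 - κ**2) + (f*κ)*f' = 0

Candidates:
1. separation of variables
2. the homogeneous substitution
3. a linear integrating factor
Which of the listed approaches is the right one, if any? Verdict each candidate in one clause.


Method: the homogeneous substitution — the slope's numerator and denominator share total degree; set v = f/κ and the equation drops to separable form. A Bernoulli substitution is a fair alternative on this equation directly; the homogeneous reading takes it as given.
- separation of variables: the two dependences do not factor apart.
- the homogeneous substitution: a fit — the right tool for this form.
- a linear integrating factor — a nonlinear term in the unknown puts this outside the integrating-factor template.


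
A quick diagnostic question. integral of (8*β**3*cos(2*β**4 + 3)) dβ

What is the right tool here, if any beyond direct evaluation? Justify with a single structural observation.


Best approach: u-substitution — collected, the integrand has one factor that is, up to a constant, the derivative of an inner expression the rest depends on — substitute for that inner expression.


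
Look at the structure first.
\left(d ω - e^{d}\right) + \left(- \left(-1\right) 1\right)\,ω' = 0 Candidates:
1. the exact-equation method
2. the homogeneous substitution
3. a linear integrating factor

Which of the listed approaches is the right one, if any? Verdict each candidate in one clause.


Technique: a linear integrating factor — ω enters only linearly with coefficient d; multiply by exp of the integral of d and the left side becomes one derivative.
- the exact-equation method — the cross partial derivatives disagree, so no single potential exists.
- the homogeneous substitution: the slope changes under joint rescaling, failing the degree-zero test.
- a linear integrating factor: a fit — the right tool for this form.


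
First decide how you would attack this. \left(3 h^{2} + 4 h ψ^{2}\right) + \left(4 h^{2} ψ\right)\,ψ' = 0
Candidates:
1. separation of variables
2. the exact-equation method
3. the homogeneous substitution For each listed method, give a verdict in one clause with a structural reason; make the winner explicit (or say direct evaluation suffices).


Best approach: the exact-equation method — take the mixed partials of 3 h^{2} + 4 h ψ^{2} and 4 h^{2} ψ: they are equal, which certifies an exact differential.
- separation of variables — no algebra isolates the independent variable on one side and the unknown on the other.
- the exact-equation method — yes — fits the structure here.
- the homogeneous substitution: solved for the derivative, the right side changes under joint scaling of the two variables.


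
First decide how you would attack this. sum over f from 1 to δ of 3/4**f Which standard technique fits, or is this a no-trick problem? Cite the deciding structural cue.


Method: the geometric series formula — consecutive terms stand in a fixed index-free ratio — the geometric sum formula closes it.


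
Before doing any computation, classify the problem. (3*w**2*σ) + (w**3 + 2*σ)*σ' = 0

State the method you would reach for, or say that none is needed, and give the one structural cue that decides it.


Best approach: the exact-equation method — the mixed-partials test passes for 3*w**2*σ and w**3 + 2*σ, so a potential function exists as presented.


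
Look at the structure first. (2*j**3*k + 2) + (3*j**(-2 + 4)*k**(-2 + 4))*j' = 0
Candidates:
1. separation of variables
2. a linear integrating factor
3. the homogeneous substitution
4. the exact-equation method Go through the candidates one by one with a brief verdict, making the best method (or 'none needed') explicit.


Technique: the exact-equation method — the cross partial derivatives of 2*j**3*k + 2 and 3*j**(-2 + 4)*k**(-2 + 4) agree, so the left side is the total differential of one potential in k and j.
- separation of variables: no division isolates the independent variable from the unknown.
- a linear integrating factor — a nonlinear term in the unknown puts this outside the integrating-factor template.
- the homogeneous substitution — rescaling both variables together changes the slope, so no ratio substitution collapses it.
- the exact-equation method: applicable, and directly so.


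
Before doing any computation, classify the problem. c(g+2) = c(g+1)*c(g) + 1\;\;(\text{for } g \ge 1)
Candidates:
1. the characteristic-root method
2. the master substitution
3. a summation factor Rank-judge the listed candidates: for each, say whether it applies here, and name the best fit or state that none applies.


Verdict: no special technique — this one you iterate or analyze qualitatively: the nonlinearity defeats linear solution methods.
- the characteristic-root method: the recursion is nonlinear in the sequence values, so no linear-modes ansatz applies.
- the master substitution: the recursion shifts the index rather than dividing it.
- a summation factor: the recursion is nonlinear — outside the first-order linear family a summation factor addresses.


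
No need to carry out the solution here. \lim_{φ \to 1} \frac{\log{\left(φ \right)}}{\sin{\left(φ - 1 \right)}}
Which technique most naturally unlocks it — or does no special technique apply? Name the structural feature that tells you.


Verdict: l'Hôpital's rule (0/0) — substituting 1 gives 0 over 0; differentiate top and bottom once and re-evaluate. Known elementary limits would finish this too — the rule just bypasses the case analysis.


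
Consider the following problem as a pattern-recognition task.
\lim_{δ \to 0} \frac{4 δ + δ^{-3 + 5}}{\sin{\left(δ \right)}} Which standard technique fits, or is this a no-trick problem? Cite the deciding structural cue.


Verdict: l'Hôpital's rule (0/0) — plug in 0: top and bottom both hit zero, so differentiate each and retry. A first-order expansion at the point is an equally standard path; the rule packages it.


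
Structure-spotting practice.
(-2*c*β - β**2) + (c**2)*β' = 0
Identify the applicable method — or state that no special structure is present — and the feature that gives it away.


Best approach: the homogeneous substitution — scaling c and β together leaves the slope fixed — it depends only on β/c, so substitute the ratio. A Bernoulli substitution is a fair alternative on this equation directly; the homogeneous reading takes it as given.


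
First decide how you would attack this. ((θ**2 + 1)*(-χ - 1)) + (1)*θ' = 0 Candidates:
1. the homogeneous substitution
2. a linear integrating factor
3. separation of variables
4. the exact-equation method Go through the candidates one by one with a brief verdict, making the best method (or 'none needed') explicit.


Diagnosis: separation of variables — one side of the product carries the independent variable, the other the unknown — the textbook separation shape.
- the homogeneous substitution: rescaling both variables together changes the slope, so no ratio substitution collapses it.
- a linear integrating factor: the unknown enters nonlinearly (through a power, a denominator, or a transcendental function), which the linear integrating-factor recipe cannot absorb as-is — any repair would come from a preliminary substitution, not the factor.
- separation of variables — applies; the problem has the shape this method handles.
- the exact-equation method — the mixed-partials test fails on this split — it is not an exact differential as presented.


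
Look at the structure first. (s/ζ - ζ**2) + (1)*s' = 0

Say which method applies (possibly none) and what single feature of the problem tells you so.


Verdict: a linear integrating factor — linear in the unknown with genuine forcing: multiply through by the exponential of the integrated coefficient and the left side closes into one derivative.


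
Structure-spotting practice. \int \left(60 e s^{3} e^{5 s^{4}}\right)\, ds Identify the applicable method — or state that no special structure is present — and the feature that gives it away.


Diagnosis: u-substitution — collected, the integrand has one factor that is, up to a constant, the derivative of an inner expression the rest depends on — substitute for that inner expression.


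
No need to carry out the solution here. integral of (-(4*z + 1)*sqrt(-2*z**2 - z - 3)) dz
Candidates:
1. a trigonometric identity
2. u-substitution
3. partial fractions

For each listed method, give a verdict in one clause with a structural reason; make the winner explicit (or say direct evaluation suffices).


Diagnosis: u-substitution — collected, the integrand has one factor that is, up to a constant, the derivative of an inner expression the rest depends on — substitute for that inner expression.
- a trigonometric identity: there is no trigonometric structure at all — the integrand carries no sine or cosine to rewrite.
- u-substitution — yes — fits the structure here.
- partial fractions — there is no rational-function structure to decompose.


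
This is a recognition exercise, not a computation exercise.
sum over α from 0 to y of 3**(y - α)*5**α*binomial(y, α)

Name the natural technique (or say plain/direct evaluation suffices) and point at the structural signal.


Verdict: the binomial theorem — terms weighting binomial(y, α) against matched powers of 5 and 3 reassemble into (5 + 3)^y by the binomial theorem.


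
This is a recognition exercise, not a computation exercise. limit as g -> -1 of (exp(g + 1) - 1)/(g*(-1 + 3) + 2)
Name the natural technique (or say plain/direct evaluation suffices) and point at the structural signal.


Diagnosis: l'Hôpital's rule (0/0) — the 0/0 form at -1 is the signature situation for l'Hôpital's rule. Expanding numerator and denominator to first order gives the same value — the rule automates exactly that.


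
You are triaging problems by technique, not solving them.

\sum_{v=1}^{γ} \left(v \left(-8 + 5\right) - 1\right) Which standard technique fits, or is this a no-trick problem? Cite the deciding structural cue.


Diagnosis: no special technique — Faulhaber territory: sum each constant-multiple power of v with its closed-form formula, no trick required.


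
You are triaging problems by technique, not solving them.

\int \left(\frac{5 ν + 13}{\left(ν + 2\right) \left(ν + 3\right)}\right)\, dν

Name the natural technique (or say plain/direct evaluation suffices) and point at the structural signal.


Technique: partial fractions — the bottom factors while the top stays lower-degree — split into simple fractions and integrate piece by piece.


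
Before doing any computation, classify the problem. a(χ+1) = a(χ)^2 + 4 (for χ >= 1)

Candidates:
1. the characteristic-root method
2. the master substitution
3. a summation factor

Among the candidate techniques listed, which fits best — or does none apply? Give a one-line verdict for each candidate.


Diagnosis: no special technique — the recurrence is nonlinear in the sequence terms; no linear-recurrence method fits it as written — one iterates or studies it directly.
- the characteristic-root method — the recursion is nonlinear in the sequence values, so no linear-modes ansatz applies.
- the master substitution — with no divided-index recursive call, reindexing by powers of a base buys nothing.
- a summation factor: no summation factor applies — the rule is not linear in the sequence values.


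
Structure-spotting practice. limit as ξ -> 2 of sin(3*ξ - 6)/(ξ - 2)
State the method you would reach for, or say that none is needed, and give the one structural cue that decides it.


Best approach: l'Hôpital's rule (0/0) — plug in 2: top and bottom both hit zero, so differentiate each and retry. A first-order expansion at the point is an equally standard path; the rule packages it.


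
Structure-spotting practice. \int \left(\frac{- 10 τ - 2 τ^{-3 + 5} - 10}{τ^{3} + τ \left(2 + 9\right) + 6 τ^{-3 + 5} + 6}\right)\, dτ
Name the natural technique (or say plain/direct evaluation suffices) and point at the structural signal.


Best approach: partial fractions — (τ^{3} + τ \left(2 + 9\right) + 6 τ^{-3 + 5} + 6) splits into linear pieces, so the quotient is a sum of simple fractions — decompose before integrating.


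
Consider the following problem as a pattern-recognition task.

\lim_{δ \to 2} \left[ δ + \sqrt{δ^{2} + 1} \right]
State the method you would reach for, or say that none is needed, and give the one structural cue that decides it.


Verdict: no special technique — nothing blocks direct substitution at 2: plug in and finish.


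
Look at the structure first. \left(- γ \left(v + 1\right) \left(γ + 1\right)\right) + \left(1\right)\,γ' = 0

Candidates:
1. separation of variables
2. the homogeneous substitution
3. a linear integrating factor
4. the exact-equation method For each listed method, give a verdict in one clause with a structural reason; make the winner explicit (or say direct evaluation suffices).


Diagnosis: separation of variables — solved for the derivative, the right side splits multiplicatively into a function of each variable alone — divide and integrate each side. Rearranged, this also fits the Bernoulli template directly; separation reads the product structure as given.
- separation of variables: yes, a natural case for it.
- the homogeneous substitution — the ratio of the variables does not determine the slope.
- a linear integrating factor — a nonlinear term in the unknown puts this outside the integrating-factor template.
- the exact-equation method: the cross partial derivatives disagree, so no single potential exists.


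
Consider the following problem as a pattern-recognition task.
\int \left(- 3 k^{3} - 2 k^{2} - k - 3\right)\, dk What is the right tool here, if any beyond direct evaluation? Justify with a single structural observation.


Verdict: no special technique — every term is a constant multiple of a power of k; term-wise power-rule integration needs no preliminary transformation.


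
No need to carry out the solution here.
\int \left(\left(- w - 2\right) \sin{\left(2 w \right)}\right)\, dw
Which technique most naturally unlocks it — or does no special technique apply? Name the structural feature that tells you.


Verdict: integration by parts — differentiate - w - 2, integrate \sin{\left(2 w \right)}: each pass lowers the polynomial degree, so parts terminates.


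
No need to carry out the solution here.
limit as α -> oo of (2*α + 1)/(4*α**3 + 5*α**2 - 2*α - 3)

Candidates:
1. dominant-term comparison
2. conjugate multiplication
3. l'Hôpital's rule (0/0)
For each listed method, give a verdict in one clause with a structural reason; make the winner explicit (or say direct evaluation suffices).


Technique: dominant-term comparison — at large α only the top-degree terms survive; compare the leading terms and the limit falls out.
- dominant-term comparison: yes — fits the structure here.
- conjugate multiplication — no difference of divergent radicals appears, so rationalizing has nothing to cancel.
- l'Hôpital's rule (0/0) — no 0/0 form appears: written as one quotient, top and bottom both grow without bound, and the ratio is decided by their leading terms.


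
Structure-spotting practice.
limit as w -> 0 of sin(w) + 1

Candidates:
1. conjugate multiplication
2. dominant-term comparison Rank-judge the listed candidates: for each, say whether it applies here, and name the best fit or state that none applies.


Verdict: no special technique — no vanishing denominator and no indeterminate clash at the point — evaluation is immediate.
- conjugate multiplication — no divergent radical difference is present for a conjugate pair to cancel.
- dominant-term comparison: no ranking of term growth rates resolves the limit here.


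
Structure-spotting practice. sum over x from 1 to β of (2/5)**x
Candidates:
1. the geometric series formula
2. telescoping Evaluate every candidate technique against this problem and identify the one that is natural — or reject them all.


Best approach: the geometric series formula — each term is 2/5 times the previous one, so the geometric-series formula applies directly.
- the geometric series formula: applicable, and directly so.
- telescoping: in the displayed form, no term reappears at a neighboring index to cancel against.


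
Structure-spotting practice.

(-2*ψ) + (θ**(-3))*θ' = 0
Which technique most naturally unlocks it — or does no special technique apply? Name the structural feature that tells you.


Method: separation of variables — solved for the derivative, the right side splits multiplicatively into a function of each variable alone — divide and integrate each side. One could also solve this as an exact equation; with each coefficient in its own variable, separating is the same work with fewer steps.


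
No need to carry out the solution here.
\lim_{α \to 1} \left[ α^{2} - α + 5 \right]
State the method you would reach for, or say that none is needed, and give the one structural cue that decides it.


Method: no special technique — the function is continuous at 1; evaluation is itself the limit, no machinery required.


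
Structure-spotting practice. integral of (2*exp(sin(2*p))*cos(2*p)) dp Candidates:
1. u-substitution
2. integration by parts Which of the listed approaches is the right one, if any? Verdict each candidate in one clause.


Best approach: u-substitution — collected, the integrand has one factor that is, up to a constant, the derivative of an inner expression the rest depends on — substitute for that inner expression.
- u-substitution — applies; the problem has the shape this method handles.
- integration by parts: the nonconstant-polynomial-times-standard-kernel pattern (an exp, sine, cosine, or logarithm partner) is absent.


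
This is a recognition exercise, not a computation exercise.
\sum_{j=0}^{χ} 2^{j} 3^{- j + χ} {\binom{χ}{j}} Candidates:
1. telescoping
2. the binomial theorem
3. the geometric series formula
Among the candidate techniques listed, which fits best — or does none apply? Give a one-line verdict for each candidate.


Best approach: the binomial theorem — the binomial coefficients weight matched powers of 2 and 3, which is exactly the expansion of a binomial power.
- telescoping — the summand is not presented as a shifted difference — a telescoping rewrite may exist, but the displayed structure does not offer one.
- the binomial theorem: applicable, and directly so.
- the geometric series formula: consecutive terms are not related by a fixed multiplier.


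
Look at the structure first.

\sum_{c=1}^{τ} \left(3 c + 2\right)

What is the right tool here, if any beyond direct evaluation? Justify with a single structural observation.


Method: no special technique — with only polynomial terms in c present, the classical sum-of-powers identities are all you need.


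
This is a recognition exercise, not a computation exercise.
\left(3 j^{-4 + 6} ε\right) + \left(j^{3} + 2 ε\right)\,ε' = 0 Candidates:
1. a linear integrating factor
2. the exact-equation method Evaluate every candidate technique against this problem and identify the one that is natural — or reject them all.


Method: the exact-equation method — because the two cross partials coincide, the form is conservative as written — recover its potential in (j, ε).
- a linear integrating factor: the unknown enters nonlinearly (through a power, a denominator, or a transcendental function), which the linear integrating-factor recipe cannot absorb as-is — any repair would come from a preliminary substitution, not the factor.
- the exact-equation method — yes — fits the structure here.


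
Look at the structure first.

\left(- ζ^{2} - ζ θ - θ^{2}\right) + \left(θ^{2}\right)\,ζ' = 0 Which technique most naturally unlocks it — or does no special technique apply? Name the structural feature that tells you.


Method: the homogeneous substitution — scaling θ and ζ together leaves the slope fixed — it depends only on ζ/θ, so substitute the ratio.


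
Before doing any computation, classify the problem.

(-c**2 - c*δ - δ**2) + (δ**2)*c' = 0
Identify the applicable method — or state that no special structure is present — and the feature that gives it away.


Diagnosis: the homogeneous substitution — the slope's numerator and denominator share total degree; set v = c/δ and the equation drops to separable form.


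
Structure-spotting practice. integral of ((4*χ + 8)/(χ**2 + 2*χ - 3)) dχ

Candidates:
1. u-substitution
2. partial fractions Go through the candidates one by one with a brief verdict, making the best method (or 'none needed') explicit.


Best approach: partial fractions — the bottom factors while the top stays lower-degree — split into simple fractions and integrate piece by piece.
- u-substitution: no subexpression of the integrand serves as a whole-integral substitution inner — individual terms may offer their own, but none carries its derivative as a factor of the full integrand; a working change of variable would have to be constructed from outside the expression.
- partial fractions — yes, a natural case for it.


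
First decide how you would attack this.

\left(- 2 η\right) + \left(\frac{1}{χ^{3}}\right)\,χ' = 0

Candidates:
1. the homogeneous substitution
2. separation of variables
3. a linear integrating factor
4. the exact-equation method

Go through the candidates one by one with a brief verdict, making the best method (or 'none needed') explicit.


Verdict: separation of variables — one side of the product carries the independent variable, the other the unknown — the textbook separation shape.
- the homogeneous substitution: the ratio of the variables does not determine the slope.
- separation of variables — applies; the problem has the shape this method handles.
- a linear integrating factor: the unknown enters nonlinearly (through a power, a denominator, or a transcendental function), which the linear integrating-factor recipe cannot absorb as-is — any repair would come from a preliminary substitution, not the factor.
- the exact-equation method — the cross-partial test holds only vacuously — each coefficient lives in its own variable, so the exactness machinery reads no structure the split form does not already show.


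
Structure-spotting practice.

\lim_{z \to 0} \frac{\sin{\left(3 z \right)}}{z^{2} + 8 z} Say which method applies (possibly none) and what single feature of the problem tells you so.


Verdict: l'Hôpital's rule (0/0) — the 0/0 form at 0 is the signature situation for l'Hôpital's rule. A first-order expansion at the point is an equally standard path; the rule packages it.


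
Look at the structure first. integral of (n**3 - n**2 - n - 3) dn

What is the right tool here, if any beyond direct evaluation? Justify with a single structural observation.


Method: no special technique — a term-by-term power-rule job in n; no substitution or rearrangement earns its keep here.
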